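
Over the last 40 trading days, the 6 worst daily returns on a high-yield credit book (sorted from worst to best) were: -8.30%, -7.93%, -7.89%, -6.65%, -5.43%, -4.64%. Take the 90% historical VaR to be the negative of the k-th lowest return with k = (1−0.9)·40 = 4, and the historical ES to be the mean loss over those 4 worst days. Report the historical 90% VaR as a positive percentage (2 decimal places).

6.65%

k = 4; the 4th lowest return is -6.65%, so VaR = 6.65%.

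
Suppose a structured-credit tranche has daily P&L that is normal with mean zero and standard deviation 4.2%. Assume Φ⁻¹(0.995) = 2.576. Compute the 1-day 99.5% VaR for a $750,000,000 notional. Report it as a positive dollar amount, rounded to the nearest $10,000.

$81,140,000

VaR = z·σ = 2.576 × 4.2% = 10.819%.
On $750,000,000: 0.10819 × $750,000,000 = $81,142,500.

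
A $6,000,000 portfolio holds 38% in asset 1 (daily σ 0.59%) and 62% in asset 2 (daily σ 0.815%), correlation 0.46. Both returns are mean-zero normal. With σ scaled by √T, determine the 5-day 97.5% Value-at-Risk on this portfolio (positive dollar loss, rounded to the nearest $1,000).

$168,000

σ_p = √(0.38²·0.59² + 0.62²·0.815² + 2·0.46·0.38·0.62·0.59·0.815) = 0.640%.
σ_{5d} = 0.640% × √5 = 1.431%.
z(97.5%) = 1.960.
VaR = 1.960 × 1.431% = 2.805%; on $6,000,000 that is $168,300.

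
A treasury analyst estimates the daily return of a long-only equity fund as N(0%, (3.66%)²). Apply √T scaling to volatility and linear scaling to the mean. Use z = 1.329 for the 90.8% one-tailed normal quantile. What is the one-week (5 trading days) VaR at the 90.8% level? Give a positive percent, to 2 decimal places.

σ_{5d} = 3.66% × √5 = 8.184%.
VaR = 1.329 × 8.184% = 10.877%.

10.88%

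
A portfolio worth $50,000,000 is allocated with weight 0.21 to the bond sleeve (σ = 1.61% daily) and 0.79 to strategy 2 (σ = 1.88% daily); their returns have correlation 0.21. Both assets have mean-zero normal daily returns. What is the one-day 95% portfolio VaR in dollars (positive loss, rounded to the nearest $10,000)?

σ_p² = 0.21²·1.61² + 0.79²·1.88² + 2·0.21·0.21·0.79·1.61·1.88 = 2.5310 (%²).
σ_p = √2.5310 = 1.591%.
At 95%, z = 1.645.
VaR = 1.645 × 1.591% = 2.617%; on $50,000,000 that is $1,308,500.

$1,310,000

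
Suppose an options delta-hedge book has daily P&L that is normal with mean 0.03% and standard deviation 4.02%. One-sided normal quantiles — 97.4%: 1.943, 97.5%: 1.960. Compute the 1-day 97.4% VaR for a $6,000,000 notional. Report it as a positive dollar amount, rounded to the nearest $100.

VaR = −μ + z·σ = −(0.03%) + 1.943 × 4.02% = 7.781%.
On $6,000,000: 0.07781 × $6,000,000 = $466,860.

$466,900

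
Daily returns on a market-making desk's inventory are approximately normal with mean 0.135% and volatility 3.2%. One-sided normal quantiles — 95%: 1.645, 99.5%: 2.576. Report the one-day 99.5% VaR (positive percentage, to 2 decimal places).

8.11%

VaR = −μ + z·σ = −(0.135%) + 2.576 × 3.2% = 8.108%.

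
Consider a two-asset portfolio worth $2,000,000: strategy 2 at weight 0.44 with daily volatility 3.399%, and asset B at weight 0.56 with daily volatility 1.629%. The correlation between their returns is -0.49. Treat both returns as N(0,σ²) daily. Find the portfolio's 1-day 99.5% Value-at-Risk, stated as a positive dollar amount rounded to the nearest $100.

σ_p² = 0.44²·3.399² + 0.56²·1.629² + 2·-0.49·0.44·0.56·3.399·1.629 = 1.7319 (%²).
σ_p = √1.7319 = 1.316%.
At 99.5%, z = 2.576.
VaR = 2.576 × 1.316% = 3.390%; on $2,000,000 that is $67,800.

$67,800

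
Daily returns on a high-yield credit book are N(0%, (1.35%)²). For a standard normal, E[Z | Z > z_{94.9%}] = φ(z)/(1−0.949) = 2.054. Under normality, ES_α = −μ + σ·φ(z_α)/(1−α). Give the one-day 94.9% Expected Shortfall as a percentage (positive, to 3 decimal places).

ES = 1.35% × 2.054 = 2.773%.

2.773%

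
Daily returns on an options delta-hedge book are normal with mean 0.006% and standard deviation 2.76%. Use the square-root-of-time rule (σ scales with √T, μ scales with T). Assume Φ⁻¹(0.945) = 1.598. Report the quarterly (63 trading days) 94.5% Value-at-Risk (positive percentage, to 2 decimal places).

σ_{63d} = 2.76% × √63 = 21.907%; μ_{63d} = 63 × 0.006% = 0.378%.
VaR = −(0.378%) + 1.598 × 21.907% = 34.629%.

34.63%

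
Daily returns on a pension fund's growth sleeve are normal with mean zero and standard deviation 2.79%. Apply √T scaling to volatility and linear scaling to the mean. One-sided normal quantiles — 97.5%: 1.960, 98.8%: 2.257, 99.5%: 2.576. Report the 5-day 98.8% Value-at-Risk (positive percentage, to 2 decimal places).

σ_{5d} = 2.79% × √5 = 6.239%.
VaR = 2.257 × 6.239% = 14.081%.

14.08%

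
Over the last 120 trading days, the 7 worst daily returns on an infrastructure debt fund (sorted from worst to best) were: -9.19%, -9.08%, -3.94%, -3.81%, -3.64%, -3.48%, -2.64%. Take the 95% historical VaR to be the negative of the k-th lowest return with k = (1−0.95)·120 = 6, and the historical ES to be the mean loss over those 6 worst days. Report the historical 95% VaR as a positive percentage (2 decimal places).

3.48%

k = 6; the 6th lowest return is -3.48%, so VaR = 3.48%.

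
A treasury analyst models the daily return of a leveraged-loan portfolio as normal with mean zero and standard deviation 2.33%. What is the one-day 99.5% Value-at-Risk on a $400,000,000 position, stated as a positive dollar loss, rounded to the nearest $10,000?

At 99.5% one-sided, z = 2.576.
VaR = z·σ = 2.576 × 2.33% = 6.002%.
On $400,000,000: 0.06002 × $400,000,000 = $24,008,000.

$24,010,000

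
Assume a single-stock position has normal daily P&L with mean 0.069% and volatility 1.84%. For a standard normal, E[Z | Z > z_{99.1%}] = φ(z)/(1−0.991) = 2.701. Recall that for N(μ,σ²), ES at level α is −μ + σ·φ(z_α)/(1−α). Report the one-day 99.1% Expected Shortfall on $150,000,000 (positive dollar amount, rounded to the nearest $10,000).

$7,350,000

ES = −(0.069%) + 1.84% × 2.701 = 4.901%.
On $150,000,000: 0.04901 × $150,000,000 = $7,351,500.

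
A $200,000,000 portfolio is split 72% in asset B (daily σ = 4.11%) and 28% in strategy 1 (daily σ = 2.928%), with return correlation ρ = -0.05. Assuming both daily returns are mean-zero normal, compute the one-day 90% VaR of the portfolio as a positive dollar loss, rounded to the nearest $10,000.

$7,770,000

σ_p² = 0.72²·4.11² + 0.28²·2.928² + 2·-0.05·0.72·0.28·4.11·2.928 = 9.1864 (%²).
σ_p = √9.1864 = 3.031%.
At 90%, z = 1.282.
VaR = 1.282 × 3.031% = 3.886%; on $200,000,000 that is $7,772,000.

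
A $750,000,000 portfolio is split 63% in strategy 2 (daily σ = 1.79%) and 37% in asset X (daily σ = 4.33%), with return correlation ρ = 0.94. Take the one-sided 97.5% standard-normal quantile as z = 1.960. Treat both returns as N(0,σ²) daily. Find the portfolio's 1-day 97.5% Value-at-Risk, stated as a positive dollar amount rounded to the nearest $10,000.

$39,540,000

σ_p² = 0.63²·1.79² + 0.37²·4.33² + 2·0.94·0.63·0.37·1.79·4.33 = 7.2350 (%²).
σ_p = √7.2350 = 2.690%.
VaR = 1.960 × 2.690% = 5.272%; on $750,000,000 that is $39,540,000.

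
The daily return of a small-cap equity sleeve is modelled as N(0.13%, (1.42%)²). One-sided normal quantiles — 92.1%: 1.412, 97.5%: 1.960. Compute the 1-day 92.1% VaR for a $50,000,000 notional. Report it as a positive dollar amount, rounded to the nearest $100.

VaR = −μ + z·σ = −(0.13%) + 1.412 × 1.42% = 1.875%.
On $50,000,000: 0.01875 × $50,000,000 = $937,500.

$937,500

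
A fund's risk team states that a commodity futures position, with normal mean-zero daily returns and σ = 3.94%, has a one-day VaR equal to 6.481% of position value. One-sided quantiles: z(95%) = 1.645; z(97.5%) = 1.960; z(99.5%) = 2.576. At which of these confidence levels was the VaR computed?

Implied z = VaR/σ = 6.481 / 3.94 = 1.645.
This matches z(95%) = 1.645.

95%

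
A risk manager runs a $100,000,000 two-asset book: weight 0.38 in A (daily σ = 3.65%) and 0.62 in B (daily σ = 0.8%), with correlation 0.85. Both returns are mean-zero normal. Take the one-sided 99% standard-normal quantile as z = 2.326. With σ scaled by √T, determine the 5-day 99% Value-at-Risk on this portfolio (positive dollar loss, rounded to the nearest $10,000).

σ_p = √(0.38²·3.65² + 0.62²·0.8² + 2·0.85·0.38·0.62·3.65·0.8) = 1.827%.
σ_{5d} = 1.827% × √5 = 4.085%.
VaR = 2.326 × 4.085% = 9.502%; on $100,000,000 that is $9,502,000.

$9,500,000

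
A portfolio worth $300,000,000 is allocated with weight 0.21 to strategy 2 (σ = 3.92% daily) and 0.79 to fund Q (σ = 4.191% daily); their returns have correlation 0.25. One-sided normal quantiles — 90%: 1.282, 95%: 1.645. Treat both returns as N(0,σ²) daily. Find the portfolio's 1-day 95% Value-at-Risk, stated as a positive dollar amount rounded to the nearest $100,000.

$17,800,000

σ_p² = 0.21²·3.92² + 0.79²·4.191² + 2·0.25·0.21·0.79·3.92·4.191 = 13.0024 (%²).
σ_p = √13.0024 = 3.606%.
VaR = 1.645 × 3.606% = 5.932%; on $300,000,000 that is $17,796,000.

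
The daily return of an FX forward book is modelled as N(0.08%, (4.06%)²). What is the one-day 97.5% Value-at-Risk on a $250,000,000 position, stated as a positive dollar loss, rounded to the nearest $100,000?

At 97.5% one-sided, z = 1.960.
VaR = −μ + z·σ = −(0.08%) + 1.960 × 4.06% = 7.878%.
On $250,000,000: 0.07878 × $250,000,000 = $19,695,000.

$19,700,000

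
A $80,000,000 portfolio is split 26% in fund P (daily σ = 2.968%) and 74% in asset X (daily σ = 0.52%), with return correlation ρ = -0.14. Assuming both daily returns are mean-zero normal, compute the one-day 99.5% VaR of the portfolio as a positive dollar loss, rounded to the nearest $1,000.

$1,675,000

σ_p² = 0.26²·2.968² + 0.74²·0.52² + 2·-0.14·0.26·0.74·2.968·0.52 = 0.6604 (%²).
σ_p = √0.6604 = 0.813%.
At 99.5%, z = 2.576.
VaR = 2.576 × 0.813% = 2.094%; on $80,000,000 that is $1,675,200.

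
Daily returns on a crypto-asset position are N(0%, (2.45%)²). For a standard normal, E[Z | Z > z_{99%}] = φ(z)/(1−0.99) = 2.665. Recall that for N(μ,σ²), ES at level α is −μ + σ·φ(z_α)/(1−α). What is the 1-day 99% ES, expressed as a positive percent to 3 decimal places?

6.529%

ES = 2.45% × 2.665 = 6.529%.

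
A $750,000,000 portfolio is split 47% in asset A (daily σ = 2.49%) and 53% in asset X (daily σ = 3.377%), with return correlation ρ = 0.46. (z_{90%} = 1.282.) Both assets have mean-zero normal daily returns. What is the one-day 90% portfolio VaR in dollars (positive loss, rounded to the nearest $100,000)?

σ_p² = 0.47²·2.49² + 0.53²·3.377² + 2·0.46·0.47·0.53·2.49·3.377 = 6.5001 (%²).
σ_p = √6.5001 = 2.550%.
VaR = 1.282 × 2.550% = 3.269%; on $750,000,000 that is $24,517,500.

$24,500,000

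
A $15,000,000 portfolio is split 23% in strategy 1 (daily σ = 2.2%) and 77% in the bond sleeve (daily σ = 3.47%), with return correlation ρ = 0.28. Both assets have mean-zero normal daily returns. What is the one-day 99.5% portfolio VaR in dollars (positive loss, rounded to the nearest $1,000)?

$1,103,000

σ_p² = 0.23²·2.2² + 0.77²·3.47² + 2·0.28·0.23·0.77·2.2·3.47 = 8.1522 (%²).
σ_p = √8.1522 = 2.855%.
At 99.5%, z = 2.576.
VaR = 2.576 × 2.855% = 7.354%; on $15,000,000 that is $1,103,100.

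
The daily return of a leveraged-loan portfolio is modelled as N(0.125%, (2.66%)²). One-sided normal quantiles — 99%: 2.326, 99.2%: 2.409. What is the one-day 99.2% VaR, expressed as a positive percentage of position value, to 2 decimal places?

VaR = −μ + z·σ = −(0.125%) + 2.409 × 2.66% = 6.283%.

6.28%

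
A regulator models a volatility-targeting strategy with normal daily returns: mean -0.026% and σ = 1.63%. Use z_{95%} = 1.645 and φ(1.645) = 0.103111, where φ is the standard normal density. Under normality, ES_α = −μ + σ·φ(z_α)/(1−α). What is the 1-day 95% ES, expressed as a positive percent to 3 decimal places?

3.387%

Tail multiplier: φ(z)/(1−α) = 0.103111 / 0.05 = 2.062.
ES = −(-0.026%) + 1.63% × 2.062 = 3.387%.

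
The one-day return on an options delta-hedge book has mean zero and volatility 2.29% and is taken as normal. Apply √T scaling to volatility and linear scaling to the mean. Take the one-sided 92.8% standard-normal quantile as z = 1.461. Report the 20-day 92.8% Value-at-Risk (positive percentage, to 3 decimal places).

14.962%

σ_{20d} = 2.29% × √20 = 10.241%.
VaR = 1.461 × 10.241% = 14.962%.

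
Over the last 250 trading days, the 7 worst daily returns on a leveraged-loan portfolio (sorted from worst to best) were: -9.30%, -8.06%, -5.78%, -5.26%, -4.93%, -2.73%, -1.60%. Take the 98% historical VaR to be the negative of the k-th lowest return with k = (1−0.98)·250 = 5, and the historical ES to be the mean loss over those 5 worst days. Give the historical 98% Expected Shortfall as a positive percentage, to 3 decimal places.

6.666%

The 5 worst returns sum to -33.33%.
ES = −(-33.33%) / 5 = 6.666%.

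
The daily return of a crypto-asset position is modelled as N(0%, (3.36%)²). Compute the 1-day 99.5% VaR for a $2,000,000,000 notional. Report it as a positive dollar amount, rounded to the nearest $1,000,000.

At 99.5% one-sided, z = 2.576.
VaR = z·σ = 2.576 × 3.36% = 8.655%.
On $2,000,000,000: 0.08655 × $2,000,000,000 = $173,100,000.

$173,000,000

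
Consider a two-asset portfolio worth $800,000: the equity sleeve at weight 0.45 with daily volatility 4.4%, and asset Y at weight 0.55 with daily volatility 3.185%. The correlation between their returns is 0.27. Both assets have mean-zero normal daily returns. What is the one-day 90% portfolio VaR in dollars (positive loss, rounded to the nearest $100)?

$30,500

σ_p² = 0.45²·4.4² + 0.55²·3.185² + 2·0.27·0.45·0.55·4.4·3.185 = 8.8620 (%²).
σ_p = √8.8620 = 2.977%.
At 90%, z = 1.282.
VaR = 1.282 × 2.977% = 3.817%; on $800,000 that is $30,536.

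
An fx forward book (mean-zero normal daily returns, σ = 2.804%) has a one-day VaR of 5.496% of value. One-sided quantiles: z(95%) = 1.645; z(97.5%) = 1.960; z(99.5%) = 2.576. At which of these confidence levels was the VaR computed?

97.5%

Implied z = VaR/σ = 5.496 / 2.804 = 1.960.
This matches z(97.5%) = 1.960.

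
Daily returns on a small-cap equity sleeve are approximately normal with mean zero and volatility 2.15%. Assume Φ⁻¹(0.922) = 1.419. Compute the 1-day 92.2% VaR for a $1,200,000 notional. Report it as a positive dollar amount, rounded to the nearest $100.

$36,600

VaR = z·σ = 1.419 × 2.15% = 3.051%.
On $1,200,000: 0.03051 × $1,200,000 = $36,612.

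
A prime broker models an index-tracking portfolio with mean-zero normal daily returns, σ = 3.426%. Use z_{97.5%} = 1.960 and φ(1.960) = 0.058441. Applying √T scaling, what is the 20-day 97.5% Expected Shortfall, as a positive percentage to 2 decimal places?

σ_{20d} = 3.426% × √20 = 15.322%.
ES multiplier = φ(z)/(1−α) = 0.058441/0.025 = 2.338.
ES = 15.322% × 2.338 = 35.823%.

35.82%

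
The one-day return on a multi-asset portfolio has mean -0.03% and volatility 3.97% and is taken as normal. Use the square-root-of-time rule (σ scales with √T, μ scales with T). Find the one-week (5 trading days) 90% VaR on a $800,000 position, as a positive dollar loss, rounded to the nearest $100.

At 90%, z = 1.282.
σ_{5d} = 3.97% × √5 = 8.877%; μ_{5d} = 5 × -0.03% = -0.150%.
VaR = −(-0.150%) + 1.282 × 8.877% = 11.530%.
On $800,000: 0.11530 × $800,000 = $92,240.

$92,200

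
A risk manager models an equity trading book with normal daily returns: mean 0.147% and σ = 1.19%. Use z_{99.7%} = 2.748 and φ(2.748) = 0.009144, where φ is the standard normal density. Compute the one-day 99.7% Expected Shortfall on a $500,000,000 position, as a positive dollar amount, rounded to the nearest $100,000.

Tail multiplier: φ(z)/(1−α) = 0.009144 / 0.003 = 3.048.
ES = −(0.147%) + 1.19% × 3.048 = 3.480%.
On $500,000,000: 0.03480 × $500,000,000 = $17,400,000.

$17,400,000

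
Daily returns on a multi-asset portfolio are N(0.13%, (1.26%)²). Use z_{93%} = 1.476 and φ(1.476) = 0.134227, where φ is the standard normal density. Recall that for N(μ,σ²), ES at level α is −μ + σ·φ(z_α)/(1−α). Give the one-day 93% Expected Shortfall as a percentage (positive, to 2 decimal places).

Tail multiplier: φ(z)/(1−α) = 0.134227 / 0.07 = 1.918.
ES = −(0.13%) + 1.26% × 1.918 = 2.287%.

2.29%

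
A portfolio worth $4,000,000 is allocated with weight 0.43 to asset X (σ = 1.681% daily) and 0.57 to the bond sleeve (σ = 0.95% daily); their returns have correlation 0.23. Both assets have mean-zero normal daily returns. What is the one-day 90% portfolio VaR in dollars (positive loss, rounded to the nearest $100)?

$51,200

σ_p² = 0.43²·1.681² + 0.57²·0.95² + 2·0.23·0.43·0.57·1.681·0.95 = 0.9958 (%²).
σ_p = √0.9958 = 0.998%.
At 90%, z = 1.282.
VaR = 1.282 × 0.998% = 1.279%; on $4,000,000 that is $51,160.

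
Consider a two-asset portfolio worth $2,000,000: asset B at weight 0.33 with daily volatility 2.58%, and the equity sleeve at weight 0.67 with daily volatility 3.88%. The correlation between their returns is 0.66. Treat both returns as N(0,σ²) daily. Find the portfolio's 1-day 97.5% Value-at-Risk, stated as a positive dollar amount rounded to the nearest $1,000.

$126,000

σ_p² = 0.33²·2.58² + 0.67²·3.88² + 2·0.66·0.33·0.67·2.58·3.88 = 10.4044 (%²).
σ_p = √10.4044 = 3.226%.
At 97.5%, z = 1.960.
VaR = 1.960 × 3.226% = 6.323%; on $2,000,000 that is $126,460.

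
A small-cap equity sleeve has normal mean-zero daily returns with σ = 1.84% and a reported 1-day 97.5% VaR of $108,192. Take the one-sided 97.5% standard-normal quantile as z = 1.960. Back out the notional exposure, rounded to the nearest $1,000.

VaR as a fraction of value: z·σ = 1.960 × 1.84% = 3.6064%.
Position = $108,192 / 0.036064 = $3,000,000.

$3,000,000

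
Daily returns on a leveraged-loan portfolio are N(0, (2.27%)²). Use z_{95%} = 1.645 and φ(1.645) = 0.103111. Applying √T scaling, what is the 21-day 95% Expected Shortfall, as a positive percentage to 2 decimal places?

σ_{21d} = 2.27% × √21 = 10.402%.
ES multiplier = φ(z)/(1−α) = 0.103111/0.05 = 2.062.
ES = 10.402% × 2.062 = 21.449%.

21.45%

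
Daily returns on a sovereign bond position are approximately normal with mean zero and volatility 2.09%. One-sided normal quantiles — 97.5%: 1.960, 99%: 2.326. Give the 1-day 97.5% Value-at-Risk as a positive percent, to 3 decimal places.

VaR = z·σ = 1.960 × 2.09% = 4.096%.

4.096%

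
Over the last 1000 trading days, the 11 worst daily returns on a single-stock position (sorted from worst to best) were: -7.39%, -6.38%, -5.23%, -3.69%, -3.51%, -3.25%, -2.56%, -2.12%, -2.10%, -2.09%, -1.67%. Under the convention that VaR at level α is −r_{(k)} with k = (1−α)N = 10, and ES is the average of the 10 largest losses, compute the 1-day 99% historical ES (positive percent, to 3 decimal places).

The 10 worst returns sum to -38.32%.
ES = −(-38.32%) / 10 = 3.832%.

3.832%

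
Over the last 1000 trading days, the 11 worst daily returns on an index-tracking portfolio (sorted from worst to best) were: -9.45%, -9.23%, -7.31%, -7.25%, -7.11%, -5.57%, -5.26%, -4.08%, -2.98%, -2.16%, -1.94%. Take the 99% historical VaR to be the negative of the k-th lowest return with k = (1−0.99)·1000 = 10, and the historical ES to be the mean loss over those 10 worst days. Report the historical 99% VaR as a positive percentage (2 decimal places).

k = 10; the 10th lowest return is -2.16%, so VaR = 2.16%.

2.16%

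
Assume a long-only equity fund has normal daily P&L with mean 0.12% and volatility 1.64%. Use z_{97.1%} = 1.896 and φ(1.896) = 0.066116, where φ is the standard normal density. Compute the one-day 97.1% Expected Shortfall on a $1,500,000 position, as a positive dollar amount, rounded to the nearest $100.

Tail multiplier: φ(z)/(1−α) = 0.066116 / 0.029 = 2.280.
ES = −(0.12%) + 1.64% × 2.280 = 3.619%.
On $1,500,000: 0.03619 × $1,500,000 = $54,285.

$54,300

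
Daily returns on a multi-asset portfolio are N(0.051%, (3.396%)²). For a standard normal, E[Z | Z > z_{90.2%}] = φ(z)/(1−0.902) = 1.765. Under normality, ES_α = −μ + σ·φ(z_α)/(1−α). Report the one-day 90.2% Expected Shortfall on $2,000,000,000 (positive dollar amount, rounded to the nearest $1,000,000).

ES = −(0.051%) + 3.396% × 1.765 = 5.943%.
On $2,000,000,000: 0.05943 × $2,000,000,000 = $118,860,000.

$119,000,000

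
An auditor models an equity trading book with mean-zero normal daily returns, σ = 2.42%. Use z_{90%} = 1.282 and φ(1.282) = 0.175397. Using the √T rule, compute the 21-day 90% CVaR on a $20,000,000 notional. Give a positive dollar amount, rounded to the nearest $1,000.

$3,890,000

σ_{21d} = 2.42% × √21 = 11.090%.
ES multiplier = φ(z)/(1−α) = 0.175397/0.1 = 1.754.
ES = 11.090% × 1.754 = 19.452%; on $20,000,000: $3,890,400.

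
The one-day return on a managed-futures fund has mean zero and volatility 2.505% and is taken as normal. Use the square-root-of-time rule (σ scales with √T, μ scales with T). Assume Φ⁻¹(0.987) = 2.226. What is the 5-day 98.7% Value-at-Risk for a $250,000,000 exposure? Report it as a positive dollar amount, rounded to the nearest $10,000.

σ_{5d} = 2.505% × √5 = 5.601%.
VaR = 2.226 × 5.601% = 12.468%.
On $250,000,000: 0.12468 × $250,000,000 = $31,170,000.

$31,170,000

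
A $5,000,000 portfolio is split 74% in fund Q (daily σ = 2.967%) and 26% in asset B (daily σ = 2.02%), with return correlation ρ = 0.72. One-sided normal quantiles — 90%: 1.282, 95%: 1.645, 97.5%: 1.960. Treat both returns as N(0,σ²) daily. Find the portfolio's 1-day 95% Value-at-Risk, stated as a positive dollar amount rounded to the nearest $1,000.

$214,000

σ_p² = 0.74²·2.967² + 0.26²·2.02² + 2·0.72·0.74·0.26·2.967·2.02 = 6.7569 (%²).
σ_p = √6.7569 = 2.599%.
VaR = 1.645 × 2.599% = 4.275%; on $5,000,000 that is $213,750.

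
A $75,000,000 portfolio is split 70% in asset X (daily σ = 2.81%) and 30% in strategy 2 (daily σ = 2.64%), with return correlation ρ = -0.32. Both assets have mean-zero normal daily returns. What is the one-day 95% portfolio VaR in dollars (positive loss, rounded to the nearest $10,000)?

$2,310,000

σ_p² = 0.7²·2.81² + 0.3²·2.64² + 2·-0.32·0.7·0.3·2.81·2.64 = 3.4993 (%²).
σ_p = √3.4993 = 1.871%.
At 95%, z = 1.645.
VaR = 1.645 × 1.871% = 3.078%; on $75,000,000 that is $2,308,500.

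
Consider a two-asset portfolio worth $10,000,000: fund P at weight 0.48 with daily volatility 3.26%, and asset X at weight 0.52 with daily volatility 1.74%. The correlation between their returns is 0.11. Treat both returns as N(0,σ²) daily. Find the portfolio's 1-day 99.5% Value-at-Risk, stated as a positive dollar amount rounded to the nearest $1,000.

σ_p² = 0.48²·3.26² + 0.52²·1.74² + 2·0.11·0.48·0.52·3.26·1.74 = 3.5787 (%²).
σ_p = √3.5787 = 1.892%.
At 99.5%, z = 2.576.
VaR = 2.576 × 1.892% = 4.874%; on $10,000,000 that is $487,400.

$487,000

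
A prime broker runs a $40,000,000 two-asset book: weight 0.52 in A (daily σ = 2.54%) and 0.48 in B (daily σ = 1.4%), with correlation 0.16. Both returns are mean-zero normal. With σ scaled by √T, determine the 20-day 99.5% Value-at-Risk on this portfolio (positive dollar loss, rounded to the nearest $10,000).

σ_p = √(0.52²·2.54² + 0.48²·1.4² + 2·0.16·0.52·0.48·2.54·1.4) = 1.575%.
σ_{20d} = 1.575% × √20 = 7.044%.
z(99.5%) = 2.576.
VaR = 2.576 × 7.044% = 18.145%; on $40,000,000 that is $7,258,000.

$7,260,000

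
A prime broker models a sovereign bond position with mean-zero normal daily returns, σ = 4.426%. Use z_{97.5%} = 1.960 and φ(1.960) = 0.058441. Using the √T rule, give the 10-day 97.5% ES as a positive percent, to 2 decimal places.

σ_{10d} = 4.426% × √10 = 13.996%.
ES multiplier = φ(z)/(1−α) = 0.058441/0.025 = 2.338.
ES = 13.996% × 2.338 = 32.723%.

32.72%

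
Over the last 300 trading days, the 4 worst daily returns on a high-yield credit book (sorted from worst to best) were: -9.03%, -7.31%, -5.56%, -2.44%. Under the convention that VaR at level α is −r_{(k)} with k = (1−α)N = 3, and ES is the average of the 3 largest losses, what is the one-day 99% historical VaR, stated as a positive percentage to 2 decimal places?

k = 3; the 3rd lowest return is -5.56%, so VaR = 5.56%.

5.56%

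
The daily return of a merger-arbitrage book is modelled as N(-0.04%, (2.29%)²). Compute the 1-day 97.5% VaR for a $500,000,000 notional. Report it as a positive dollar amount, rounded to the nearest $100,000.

$22,600,000

At 97.5% one-sided, z = 1.960.
VaR = −μ + z·σ = −(-0.04%) + 1.960 × 2.29% = 4.528%.
On $500,000,000: 0.04528 × $500,000,000 = $22,640,000.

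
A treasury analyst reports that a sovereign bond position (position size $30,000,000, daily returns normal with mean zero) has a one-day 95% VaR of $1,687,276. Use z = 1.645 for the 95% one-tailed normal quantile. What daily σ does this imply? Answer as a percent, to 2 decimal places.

VaR as a fraction: $1,687,276 / $30,000,000 = 5.624%.
σ = VaR / z = 5.624% / 1.645 = 3.419%.

3.42%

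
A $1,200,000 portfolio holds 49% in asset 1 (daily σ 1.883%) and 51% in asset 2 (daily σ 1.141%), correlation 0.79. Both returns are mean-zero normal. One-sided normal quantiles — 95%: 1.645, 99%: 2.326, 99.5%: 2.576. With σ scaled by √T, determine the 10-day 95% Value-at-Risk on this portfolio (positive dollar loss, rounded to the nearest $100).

σ_p = √(0.49²·1.883² + 0.51²·1.141² + 2·0.79·0.49·0.51·1.883·1.141) = 1.428%.
σ_{10d} = 1.428% × √10 = 4.516%.
VaR = 1.645 × 4.516% = 7.429%; on $1,200,000 that is $89,148.

$89,100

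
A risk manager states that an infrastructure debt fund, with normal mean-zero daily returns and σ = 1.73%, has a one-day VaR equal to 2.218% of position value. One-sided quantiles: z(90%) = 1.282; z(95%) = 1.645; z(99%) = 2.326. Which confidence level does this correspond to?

90%

Implied z = VaR/σ = 2.218 / 1.73 = 1.282.
This matches z(90%) = 1.282.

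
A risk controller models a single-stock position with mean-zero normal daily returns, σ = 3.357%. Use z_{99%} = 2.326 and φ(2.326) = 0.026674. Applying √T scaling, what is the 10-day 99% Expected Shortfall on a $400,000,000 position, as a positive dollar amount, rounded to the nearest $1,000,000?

σ_{10d} = 3.357% × √10 = 10.616%.
ES multiplier = φ(z)/(1−α) = 0.026674/0.01 = 2.667.
ES = 10.616% × 2.667 = 28.313%; on $400,000,000: $113,252,000.

$113,000,000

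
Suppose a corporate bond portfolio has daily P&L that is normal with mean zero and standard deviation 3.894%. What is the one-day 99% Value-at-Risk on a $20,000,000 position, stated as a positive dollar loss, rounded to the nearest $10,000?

$1,810,000

At 99% one-sided, z = 2.326.
VaR = z·σ = 2.326 × 3.894% = 9.057%.
On $20,000,000: 0.09057 × $20,000,000 = $1,811,400.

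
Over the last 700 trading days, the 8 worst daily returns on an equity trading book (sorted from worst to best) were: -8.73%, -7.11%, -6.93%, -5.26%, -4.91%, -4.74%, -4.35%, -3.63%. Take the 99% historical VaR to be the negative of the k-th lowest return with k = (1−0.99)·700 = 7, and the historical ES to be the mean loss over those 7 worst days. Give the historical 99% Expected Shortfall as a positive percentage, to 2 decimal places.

6.00%

The 7 worst returns sum to -42.03%.
ES = −(-42.03%) / 7 = 6.0042…% ≈ 6.00%.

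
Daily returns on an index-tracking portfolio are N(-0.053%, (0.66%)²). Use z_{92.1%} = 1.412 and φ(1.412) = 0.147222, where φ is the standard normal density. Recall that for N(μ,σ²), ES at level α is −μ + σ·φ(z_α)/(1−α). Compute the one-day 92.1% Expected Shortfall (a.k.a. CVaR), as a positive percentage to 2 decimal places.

1.28%

Tail multiplier: φ(z)/(1−α) = 0.147222 / 0.079 = 1.864.
ES = −(-0.053%) + 0.66% × 1.864 = 1.283%.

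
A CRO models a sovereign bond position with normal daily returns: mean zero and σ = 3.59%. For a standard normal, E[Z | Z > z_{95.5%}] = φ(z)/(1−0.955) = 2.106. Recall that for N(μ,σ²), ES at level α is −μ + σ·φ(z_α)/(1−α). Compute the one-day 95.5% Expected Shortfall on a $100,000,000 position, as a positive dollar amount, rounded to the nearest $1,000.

ES = 3.59% × 2.106 = 7.561%.
On $100,000,000: 0.07561 × $100,000,000 = $7,561,000.

$7,561,000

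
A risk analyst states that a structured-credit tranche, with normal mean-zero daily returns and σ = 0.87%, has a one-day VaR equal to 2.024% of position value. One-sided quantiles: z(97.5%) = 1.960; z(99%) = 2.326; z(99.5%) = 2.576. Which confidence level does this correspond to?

99%

Implied z = VaR/σ = 2.024 / 0.87 = 2.326.
This matches z(99%) = 2.326.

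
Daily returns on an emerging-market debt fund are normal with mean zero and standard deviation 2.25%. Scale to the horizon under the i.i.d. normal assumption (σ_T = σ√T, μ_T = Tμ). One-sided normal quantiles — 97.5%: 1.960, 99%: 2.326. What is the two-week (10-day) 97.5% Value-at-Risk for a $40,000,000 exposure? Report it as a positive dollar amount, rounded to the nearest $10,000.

σ_{10d} = 2.25% × √10 = 7.115%.
VaR = 1.960 × 7.115% = 13.945%.
On $40,000,000: 0.13945 × $40,000,000 = $5,578,000.

$5,580,000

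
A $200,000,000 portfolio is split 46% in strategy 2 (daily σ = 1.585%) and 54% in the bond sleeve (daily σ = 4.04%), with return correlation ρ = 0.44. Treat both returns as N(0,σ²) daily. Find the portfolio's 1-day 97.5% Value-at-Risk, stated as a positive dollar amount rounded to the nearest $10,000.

$10,140,000

σ_p² = 0.46²·1.585² + 0.54²·4.04² + 2·0.44·0.46·0.54·1.585·4.04 = 6.6907 (%²).
σ_p = √6.6907 = 2.587%.
At 97.5%, z = 1.960.
VaR = 1.960 × 2.587% = 5.071%; on $200,000,000 that is $10,142,000.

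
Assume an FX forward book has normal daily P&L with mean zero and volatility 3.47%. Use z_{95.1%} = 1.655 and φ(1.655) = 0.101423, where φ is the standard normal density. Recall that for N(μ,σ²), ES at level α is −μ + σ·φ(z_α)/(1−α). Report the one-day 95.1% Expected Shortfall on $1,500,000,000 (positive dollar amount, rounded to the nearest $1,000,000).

Tail multiplier: φ(z)/(1−α) = 0.101423 / 0.049 = 2.070.
ES = 3.47% × 2.070 = 7.183%.
On $1,500,000,000: 0.07183 × $1,500,000,000 = $107,745,000.

$108,000,000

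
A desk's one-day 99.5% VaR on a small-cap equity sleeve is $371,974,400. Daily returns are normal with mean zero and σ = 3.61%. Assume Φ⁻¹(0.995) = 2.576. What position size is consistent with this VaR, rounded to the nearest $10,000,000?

VaR as a fraction of value: z·σ = 2.576 × 3.61% = 9.29936%.
Position = $371,974,400 / 0.0929936 = $4,000,000,000.

$4,000,000,000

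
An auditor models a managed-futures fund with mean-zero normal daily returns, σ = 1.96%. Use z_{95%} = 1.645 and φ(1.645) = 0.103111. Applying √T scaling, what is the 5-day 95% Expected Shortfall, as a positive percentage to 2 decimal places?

σ_{5d} = 1.96% × √5 = 4.383%.
ES multiplier = φ(z)/(1−α) = 0.103111/0.05 = 2.062.
ES = 4.383% × 2.062 = 9.038%.

9.04%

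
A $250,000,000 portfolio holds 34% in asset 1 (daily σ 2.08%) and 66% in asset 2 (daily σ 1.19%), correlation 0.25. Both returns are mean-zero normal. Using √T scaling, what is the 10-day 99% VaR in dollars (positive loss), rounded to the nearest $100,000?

$21,700,000

σ_p = √(0.34²·2.08² + 0.66²·1.19² + 2·0.25·0.34·0.66·2.08·1.19) = 1.181%.
σ_{10d} = 1.181% × √10 = 3.735%.
z(99%) = 2.326.
VaR = 2.326 × 3.735% = 8.688%; on $250,000,000 that is $21,720,000.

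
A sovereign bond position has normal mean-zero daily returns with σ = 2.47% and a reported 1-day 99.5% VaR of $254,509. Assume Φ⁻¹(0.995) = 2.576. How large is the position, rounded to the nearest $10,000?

$4,000,000

VaR as a fraction of value: z·σ = 2.576 × 2.47% = 6.36272%.
Position = $254,509 / 0.0636272 = $4,000,003.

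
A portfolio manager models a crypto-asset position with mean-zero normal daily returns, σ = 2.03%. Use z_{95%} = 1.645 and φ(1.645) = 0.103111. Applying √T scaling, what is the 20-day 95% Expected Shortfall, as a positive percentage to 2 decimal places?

18.72%

σ_{20d} = 2.03% × √20 = 9.078%.
ES multiplier = φ(z)/(1−α) = 0.103111/0.05 = 2.062.
ES = 9.078% × 2.062 = 18.719%.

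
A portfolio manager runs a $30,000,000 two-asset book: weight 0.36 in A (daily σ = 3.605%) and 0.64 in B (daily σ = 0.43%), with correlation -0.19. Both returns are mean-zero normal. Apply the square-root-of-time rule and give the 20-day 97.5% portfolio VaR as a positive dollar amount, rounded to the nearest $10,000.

σ_p = √(0.36²·3.605² + 0.64²·0.43² + 2·-0.19·0.36·0.64·3.605·0.43) = 1.274%.
σ_{20d} = 1.274% × √20 = 5.698%.
z(97.5%) = 1.960.
VaR = 1.960 × 5.698% = 11.168%; on $30,000,000 that is $3,350,400.

$3,350,000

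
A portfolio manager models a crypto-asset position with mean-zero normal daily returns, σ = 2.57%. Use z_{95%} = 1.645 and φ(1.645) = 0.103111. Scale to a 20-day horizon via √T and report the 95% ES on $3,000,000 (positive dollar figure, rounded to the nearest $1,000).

σ_{20d} = 2.57% × √20 = 11.493%.
ES multiplier = φ(z)/(1−α) = 0.103111/0.05 = 2.062.
ES = 11.493% × 2.062 = 23.699%; on $3,000,000: $710,970.

$711,000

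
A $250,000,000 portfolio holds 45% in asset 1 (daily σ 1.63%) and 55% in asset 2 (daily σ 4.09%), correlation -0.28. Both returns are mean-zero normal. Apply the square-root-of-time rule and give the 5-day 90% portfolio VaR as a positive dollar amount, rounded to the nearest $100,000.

$15,500,000

σ_p = √(0.45²·1.63² + 0.55²·4.09² + 2·-0.28·0.45·0.55·1.63·4.09) = 2.162%.
σ_{5d} = 2.162% × √5 = 4.834%.
z(90%) = 1.282.
VaR = 1.282 × 4.834% = 6.197%; on $250,000,000 that is $15,492,500.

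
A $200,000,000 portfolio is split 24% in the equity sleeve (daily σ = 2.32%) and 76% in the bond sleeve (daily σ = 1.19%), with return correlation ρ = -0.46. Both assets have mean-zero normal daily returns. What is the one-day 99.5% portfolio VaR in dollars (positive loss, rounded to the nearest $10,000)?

$4,200,000

σ_p² = 0.24²·2.32² + 0.76²·1.19² + 2·-0.46·0.24·0.76·2.32·1.19 = 0.6647 (%²).
σ_p = √0.6647 = 0.815%.
At 99.5%, z = 2.576.
VaR = 2.576 × 0.815% = 2.099%; on $200,000,000 that is $4,198,000.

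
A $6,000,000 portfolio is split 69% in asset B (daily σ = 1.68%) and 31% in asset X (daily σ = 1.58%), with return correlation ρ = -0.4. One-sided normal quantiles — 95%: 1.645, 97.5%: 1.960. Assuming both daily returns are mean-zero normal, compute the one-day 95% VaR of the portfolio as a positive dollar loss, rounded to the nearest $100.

σ_p² = 0.69²·1.68² + 0.31²·1.58² + 2·-0.4·0.69·0.31·1.68·1.58 = 1.1294 (%²).
σ_p = √1.1294 = 1.063%.
VaR = 1.645 × 1.063% = 1.749%; on $6,000,000 that is $104,940.

$104,900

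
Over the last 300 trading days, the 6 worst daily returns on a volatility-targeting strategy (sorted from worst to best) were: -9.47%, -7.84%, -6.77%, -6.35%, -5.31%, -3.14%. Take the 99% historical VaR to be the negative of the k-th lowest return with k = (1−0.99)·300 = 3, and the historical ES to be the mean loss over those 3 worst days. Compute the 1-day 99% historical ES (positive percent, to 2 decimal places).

8.03%

The 3 worst returns sum to -24.08%.
ES = −(-24.08%) / 3 = 8.0266…% ≈ 8.03%.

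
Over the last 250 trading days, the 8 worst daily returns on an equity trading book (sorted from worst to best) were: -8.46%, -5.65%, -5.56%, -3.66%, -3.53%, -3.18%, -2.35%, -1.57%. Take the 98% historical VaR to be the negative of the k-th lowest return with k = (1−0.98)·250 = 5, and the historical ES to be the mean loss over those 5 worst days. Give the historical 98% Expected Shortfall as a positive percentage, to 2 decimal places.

The 5 worst returns sum to -26.86%.
ES = −(-26.86%) / 5 = 5.372% ≈ 5.37%.

5.37%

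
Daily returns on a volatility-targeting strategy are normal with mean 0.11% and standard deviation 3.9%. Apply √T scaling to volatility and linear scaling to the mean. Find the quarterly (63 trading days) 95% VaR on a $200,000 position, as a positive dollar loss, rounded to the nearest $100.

At 95%, z = 1.645.
σ_{63d} = 3.9% × √63 = 30.955%; μ_{63d} = 63 × 0.11% = 6.930%.
VaR = −(6.930%) + 1.645 × 30.955% = 43.991%.
On $200,000: 0.43991 × $200,000 = $87,982.

$88,000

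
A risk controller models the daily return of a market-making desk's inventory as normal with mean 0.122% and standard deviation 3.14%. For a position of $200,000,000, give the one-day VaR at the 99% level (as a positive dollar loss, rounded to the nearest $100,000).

At 99% one-sided, z = 2.326.
VaR = −μ + z·σ = −(0.122%) + 2.326 × 3.14% = 7.182%.
On $200,000,000: 0.07182 × $200,000,000 = $14,364,000.

$14,400,000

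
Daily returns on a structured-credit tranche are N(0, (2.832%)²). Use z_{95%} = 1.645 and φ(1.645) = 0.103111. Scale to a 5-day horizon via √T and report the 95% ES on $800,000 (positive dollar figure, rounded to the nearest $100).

$104,500

σ_{5d} = 2.832% × √5 = 6.333%.
ES multiplier = φ(z)/(1−α) = 0.103111/0.05 = 2.062.
ES = 6.333% × 2.062 = 13.059%; on $800,000: $104,472.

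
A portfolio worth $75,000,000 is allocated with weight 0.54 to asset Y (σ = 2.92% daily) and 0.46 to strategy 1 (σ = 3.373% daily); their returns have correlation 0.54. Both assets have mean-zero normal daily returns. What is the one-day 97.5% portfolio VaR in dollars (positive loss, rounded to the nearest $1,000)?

σ_p² = 0.54²·2.92² + 0.46²·3.373² + 2·0.54·0.54·0.46·2.92·3.373 = 7.5360 (%²).
σ_p = √7.5360 = 2.745%.
At 97.5%, z = 1.960.
VaR = 1.960 × 2.745% = 5.380%; on $75,000,000 that is $4,035,000.

$4,035,000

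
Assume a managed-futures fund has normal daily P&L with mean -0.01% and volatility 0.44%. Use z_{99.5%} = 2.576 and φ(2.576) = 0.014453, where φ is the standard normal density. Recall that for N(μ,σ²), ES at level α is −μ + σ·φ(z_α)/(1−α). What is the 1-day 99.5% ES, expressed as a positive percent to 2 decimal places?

1.28%

Tail multiplier: φ(z)/(1−α) = 0.014453 / 0.005 = 2.891.
ES = −(-0.01%) + 0.44% × 2.891 = 1.282%.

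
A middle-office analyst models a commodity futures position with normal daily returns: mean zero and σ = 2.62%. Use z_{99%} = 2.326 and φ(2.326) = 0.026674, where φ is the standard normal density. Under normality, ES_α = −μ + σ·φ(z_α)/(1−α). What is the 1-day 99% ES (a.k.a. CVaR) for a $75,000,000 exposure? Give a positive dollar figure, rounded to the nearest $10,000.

Tail multiplier: φ(z)/(1−α) = 0.026674 / 0.01 = 2.667.
ES = 2.62% × 2.667 = 6.988%.
On $75,000,000: 0.06988 × $75,000,000 = $5,241,000.

$5,240,000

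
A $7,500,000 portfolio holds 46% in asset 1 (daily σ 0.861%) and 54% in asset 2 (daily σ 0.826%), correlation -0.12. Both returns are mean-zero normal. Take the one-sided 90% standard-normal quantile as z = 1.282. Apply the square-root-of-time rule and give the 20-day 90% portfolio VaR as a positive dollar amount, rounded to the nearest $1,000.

$241,000

σ_p = √(0.46²·0.861² + 0.54²·0.826² + 2·-0.12·0.46·0.54·0.861·0.826) = 0.560%.
σ_{20d} = 0.560% × √20 = 2.504%.
VaR = 1.282 × 2.504% = 3.210%; on $7,500,000 that is $240,750.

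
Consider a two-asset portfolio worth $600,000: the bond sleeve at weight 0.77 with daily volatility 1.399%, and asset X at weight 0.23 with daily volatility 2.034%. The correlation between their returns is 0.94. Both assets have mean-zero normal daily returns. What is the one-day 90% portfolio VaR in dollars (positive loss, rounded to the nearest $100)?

$11,700

σ_p² = 0.77²·1.399² + 0.23²·2.034² + 2·0.94·0.77·0.23·1.399·2.034 = 2.3267 (%²).
σ_p = √2.3267 = 1.525%.
At 90%, z = 1.282.
VaR = 1.282 × 1.525% = 1.955%; on $600,000 that is $11,730.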